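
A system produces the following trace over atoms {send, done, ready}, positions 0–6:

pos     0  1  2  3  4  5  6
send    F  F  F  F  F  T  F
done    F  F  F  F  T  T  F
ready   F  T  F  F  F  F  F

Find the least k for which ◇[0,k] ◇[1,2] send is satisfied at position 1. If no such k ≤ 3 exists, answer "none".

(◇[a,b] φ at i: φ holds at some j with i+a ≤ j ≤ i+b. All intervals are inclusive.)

Scan j = 1,2,… for ◇[1,2] send:
  j=1: fails
  j=2: fails
  j=3: holds
First hit at j=3, so smallest k = 3-1 = 2.

2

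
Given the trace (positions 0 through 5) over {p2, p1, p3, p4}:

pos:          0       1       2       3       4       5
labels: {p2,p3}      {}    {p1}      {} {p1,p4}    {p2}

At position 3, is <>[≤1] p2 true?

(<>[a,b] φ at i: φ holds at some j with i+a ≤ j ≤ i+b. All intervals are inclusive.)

Check p2 at each j in [3,4]:
  j=3: false
  j=4: false
No position in the window satisfies it → formula fails.

Does not hold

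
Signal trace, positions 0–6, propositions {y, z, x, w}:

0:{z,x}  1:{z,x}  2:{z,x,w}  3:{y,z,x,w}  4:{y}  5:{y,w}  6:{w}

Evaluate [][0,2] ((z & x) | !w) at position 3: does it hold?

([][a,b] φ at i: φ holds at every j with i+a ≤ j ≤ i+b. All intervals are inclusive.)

Does not hold

Check ((z & x) | !w) at every j in [3,5]:
  j=3: true
  j=4: true
  j=5: false
Fails at j=5 → formula fails.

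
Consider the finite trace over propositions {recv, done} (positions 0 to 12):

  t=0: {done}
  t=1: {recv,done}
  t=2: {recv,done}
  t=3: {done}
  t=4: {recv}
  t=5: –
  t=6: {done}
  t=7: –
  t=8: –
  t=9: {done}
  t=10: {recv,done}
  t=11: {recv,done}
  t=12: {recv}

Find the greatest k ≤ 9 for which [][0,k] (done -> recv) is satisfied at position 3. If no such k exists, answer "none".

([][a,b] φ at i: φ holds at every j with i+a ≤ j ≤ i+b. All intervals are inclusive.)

(done -> recv) must hold from j=3 onward; find where it first fails.
  j=3: fails → no k works.

none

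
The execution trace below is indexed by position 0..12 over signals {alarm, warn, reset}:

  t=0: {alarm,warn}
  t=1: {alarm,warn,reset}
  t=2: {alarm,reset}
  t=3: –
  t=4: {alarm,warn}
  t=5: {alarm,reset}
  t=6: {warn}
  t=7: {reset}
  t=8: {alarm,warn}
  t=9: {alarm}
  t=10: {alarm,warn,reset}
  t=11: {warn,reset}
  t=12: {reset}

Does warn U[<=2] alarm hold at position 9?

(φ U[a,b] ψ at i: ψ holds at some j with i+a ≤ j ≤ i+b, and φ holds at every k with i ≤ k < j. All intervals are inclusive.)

Need some j in [9,11] with alarm, and warn at every k in [9,j-1].
  j=9: alarm holds; no prefix to check → satisfied.

Holds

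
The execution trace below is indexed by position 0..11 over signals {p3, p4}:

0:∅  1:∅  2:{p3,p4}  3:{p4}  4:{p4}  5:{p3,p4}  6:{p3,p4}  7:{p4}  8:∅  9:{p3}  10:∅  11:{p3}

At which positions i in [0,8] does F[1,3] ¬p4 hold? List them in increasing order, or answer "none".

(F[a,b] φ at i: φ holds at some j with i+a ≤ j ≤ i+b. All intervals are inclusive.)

Evaluate at each i in [0,8]:
  i=0: ✓ (witness j=1)
  i=1: ✗ (none in [2,4])
  i=2: ✗ (none in [3,5])
  i=3: ✗ (none in [4,6])
  i=4: ✗ (none in [5,7])
  i=5: ✓ (witness j=8)
  i=6: ✓ (witness j=8)
  i=7: ✓ (witness j=8)
  i=8: ✓ (witness j=9)

0, 5, 6, 7, 8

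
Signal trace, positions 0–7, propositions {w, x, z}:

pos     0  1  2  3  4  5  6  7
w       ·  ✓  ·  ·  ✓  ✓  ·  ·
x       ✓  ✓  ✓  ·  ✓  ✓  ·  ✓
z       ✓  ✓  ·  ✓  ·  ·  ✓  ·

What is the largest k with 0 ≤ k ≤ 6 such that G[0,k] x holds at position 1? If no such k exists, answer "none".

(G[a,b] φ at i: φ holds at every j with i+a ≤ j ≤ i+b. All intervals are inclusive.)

1

x must hold from j=1 onward; find where it first fails.
  j=1: holds
  j=2: holds
  j=3: fails
Holds on [1,2], so largest k = 1.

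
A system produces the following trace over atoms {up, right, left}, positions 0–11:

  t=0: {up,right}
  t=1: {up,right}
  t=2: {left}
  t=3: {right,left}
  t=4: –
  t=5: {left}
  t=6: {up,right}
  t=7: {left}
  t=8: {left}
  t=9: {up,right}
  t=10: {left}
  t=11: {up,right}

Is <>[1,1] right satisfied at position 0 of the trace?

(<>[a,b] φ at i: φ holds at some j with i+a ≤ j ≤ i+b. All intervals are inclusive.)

Check right at each j in [1,1]:
  j=1: true
Found at j=1 → formula holds.

Yes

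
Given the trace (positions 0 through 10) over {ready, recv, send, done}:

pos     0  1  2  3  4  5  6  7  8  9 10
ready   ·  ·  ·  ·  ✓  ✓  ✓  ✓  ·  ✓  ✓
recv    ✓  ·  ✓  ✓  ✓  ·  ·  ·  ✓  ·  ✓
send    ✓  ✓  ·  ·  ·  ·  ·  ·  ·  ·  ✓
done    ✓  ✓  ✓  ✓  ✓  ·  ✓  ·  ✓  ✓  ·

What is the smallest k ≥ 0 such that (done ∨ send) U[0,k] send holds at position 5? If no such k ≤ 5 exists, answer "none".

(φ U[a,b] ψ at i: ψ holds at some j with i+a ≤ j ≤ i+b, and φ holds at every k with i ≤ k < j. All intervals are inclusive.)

Need earliest j ≥ 5 with send, and (done ∨ send) at every k in [5,j-1].
  j=5: rhs fails.
  j=6: rhs fails.
  j=7: rhs fails.
  j=8: rhs fails.
  j=9: rhs fails.
  j=10: rhs holds but lhs fails at k=5.
No witness within the range → none.

none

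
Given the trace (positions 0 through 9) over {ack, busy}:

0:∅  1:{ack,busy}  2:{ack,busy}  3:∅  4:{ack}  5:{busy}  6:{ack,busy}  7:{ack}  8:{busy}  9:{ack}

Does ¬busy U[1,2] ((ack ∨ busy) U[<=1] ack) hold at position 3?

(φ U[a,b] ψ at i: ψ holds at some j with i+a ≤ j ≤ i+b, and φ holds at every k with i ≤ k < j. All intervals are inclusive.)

Need some j in [4,5] with ((ack ∨ busy) U[<=1] ack), and ¬busy at every k in [3,j-1].
  j=4: ((ack ∨ busy) U[<=1] ack) holds; ¬busy holds at every k in [3,3] → satisfied.

Holds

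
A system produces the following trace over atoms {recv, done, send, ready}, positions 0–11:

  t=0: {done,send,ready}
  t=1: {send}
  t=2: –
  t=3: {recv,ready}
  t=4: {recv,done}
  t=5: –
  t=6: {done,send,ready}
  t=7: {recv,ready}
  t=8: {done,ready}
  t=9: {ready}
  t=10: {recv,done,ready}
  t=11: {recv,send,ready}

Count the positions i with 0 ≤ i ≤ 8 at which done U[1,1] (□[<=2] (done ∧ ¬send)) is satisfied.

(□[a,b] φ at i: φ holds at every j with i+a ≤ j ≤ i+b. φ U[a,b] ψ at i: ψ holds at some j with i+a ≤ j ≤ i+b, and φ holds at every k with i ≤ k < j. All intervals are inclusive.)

0

Evaluate at each i in [0,8]:
  i=0: ✗ (no rhs in [1,1])
  i=1: ✗ (no rhs in [2,2])
  i=2: ✗ (no rhs in [3,3])
  i=3: ✗ (no rhs in [4,4])
  i=4: ✗ (no rhs in [5,5])
  i=5: ✗ (no rhs in [6,6])
  i=6: ✗ (no rhs in [7,7])
  i=7: ✗ (no rhs in [8,8])
  i=8: ✗ (no rhs in [9,9])
Positions where it holds: {} → 0.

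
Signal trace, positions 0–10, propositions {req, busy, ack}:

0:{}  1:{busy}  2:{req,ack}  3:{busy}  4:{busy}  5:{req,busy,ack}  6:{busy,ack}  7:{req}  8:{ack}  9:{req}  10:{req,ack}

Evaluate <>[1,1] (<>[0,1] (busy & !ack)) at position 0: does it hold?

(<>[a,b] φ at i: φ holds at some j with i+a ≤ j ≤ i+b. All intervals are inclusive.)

Yes

Check <>[0,1] (busy & !ack) at each j in [1,1]:
  j=1: holds (witness at 1)
Found at j=1 → formula holds.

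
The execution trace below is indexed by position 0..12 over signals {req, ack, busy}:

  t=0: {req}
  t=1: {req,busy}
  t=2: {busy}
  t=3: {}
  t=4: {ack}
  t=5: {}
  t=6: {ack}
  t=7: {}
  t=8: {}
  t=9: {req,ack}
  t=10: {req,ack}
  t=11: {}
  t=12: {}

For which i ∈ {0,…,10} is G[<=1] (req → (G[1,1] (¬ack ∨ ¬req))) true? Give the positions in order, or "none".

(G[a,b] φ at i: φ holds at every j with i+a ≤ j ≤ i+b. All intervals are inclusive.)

0, 1, 2, 3, 4, 5, 6, 7, 10

Evaluate at each i in [0,10]:
  i=0: ✓ (all of [0,1])
  i=1: ✓ (all of [1,2])
  i=2: ✓ (all of [2,3])
  i=3: ✓ (all of [3,4])
  i=4: ✓ (all of [4,5])
  i=5: ✓ (all of [5,6])
  i=6: ✓ (all of [6,7])
  i=7: ✓ (all of [7,8])
  i=8: ✗ (fails at j=9)
  i=9: ✗ (fails at j=9)
  i=10: ✓ (all of [10,11])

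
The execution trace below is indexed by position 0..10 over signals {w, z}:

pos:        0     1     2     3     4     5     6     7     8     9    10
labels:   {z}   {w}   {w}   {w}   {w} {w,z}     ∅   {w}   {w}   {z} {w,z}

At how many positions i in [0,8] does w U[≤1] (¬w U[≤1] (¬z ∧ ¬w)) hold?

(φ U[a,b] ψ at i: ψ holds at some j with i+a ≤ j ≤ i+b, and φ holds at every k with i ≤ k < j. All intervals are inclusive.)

Evaluate at each i in [0,8]:
  i=0: ✗ (no rhs in [0,1])
  i=1: ✗ (no rhs in [1,2])
  i=2: ✗ (no rhs in [2,3])
  i=3: ✗ (no rhs in [3,4])
  i=4: ✗ (no rhs in [4,5])
  i=5: ✓ (rhs at j=6; lhs holds on [5,5])
  i=6: ✓ (rhs at j=6)
  i=7: ✗ (no rhs in [7,8])
  i=8: ✗ (no rhs in [8,9])
Positions where it holds: {5, 6} → 2.

2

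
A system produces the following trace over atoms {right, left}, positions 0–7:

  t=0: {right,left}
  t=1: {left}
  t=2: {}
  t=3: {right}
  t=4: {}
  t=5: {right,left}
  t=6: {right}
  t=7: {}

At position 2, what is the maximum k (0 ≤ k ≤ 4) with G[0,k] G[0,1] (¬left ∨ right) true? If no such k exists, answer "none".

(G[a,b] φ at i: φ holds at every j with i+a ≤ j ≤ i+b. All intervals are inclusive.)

G[0,1] (¬left ∨ right) must hold from j=2 onward; find where it first fails.
  j=2: holds
  j=3: holds
  j=4: holds
  j=5: holds
  j=6: holds
Holds through j=6; largest k = 4.

4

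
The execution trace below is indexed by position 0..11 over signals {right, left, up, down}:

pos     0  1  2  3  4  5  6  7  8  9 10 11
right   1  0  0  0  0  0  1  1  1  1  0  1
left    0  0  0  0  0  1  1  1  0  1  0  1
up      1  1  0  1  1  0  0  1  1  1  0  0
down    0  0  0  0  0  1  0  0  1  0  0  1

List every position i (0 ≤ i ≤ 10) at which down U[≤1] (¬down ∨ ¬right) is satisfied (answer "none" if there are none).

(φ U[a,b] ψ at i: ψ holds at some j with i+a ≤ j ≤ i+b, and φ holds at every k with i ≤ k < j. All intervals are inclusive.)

Evaluate at each i in [0,10]:
  i=0: ✓ (rhs at j=0)
  i=1: ✓ (rhs at j=1)
  i=2: ✓ (rhs at j=2)
  i=3: ✓ (rhs at j=3)
  i=4: ✓ (rhs at j=4)
  i=5: ✓ (rhs at j=5)
  i=6: ✓ (rhs at j=6)
  i=7: ✓ (rhs at j=7)
  i=8: ✓ (rhs at j=9; lhs holds on [8,8])
  i=9: ✓ (rhs at j=9)
  i=10: ✓ (rhs at j=10)

0, 1, 2, 3, 4, 5, 6, 7, 8, 9, 10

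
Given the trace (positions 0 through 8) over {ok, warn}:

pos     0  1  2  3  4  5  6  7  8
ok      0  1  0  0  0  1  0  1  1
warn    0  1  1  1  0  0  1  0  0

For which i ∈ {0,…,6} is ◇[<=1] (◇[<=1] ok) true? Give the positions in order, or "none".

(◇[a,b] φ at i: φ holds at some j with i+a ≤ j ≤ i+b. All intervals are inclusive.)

Evaluate at each i in [0,6]:
  i=0: ✓ (witness j=0)
  i=1: ✓ (witness j=1)
  i=2: ✗ (none in [2,3])
  i=3: ✓ (witness j=4)
  i=4: ✓ (witness j=4)
  i=5: ✓ (witness j=5)
  i=6: ✓ (witness j=6)

0, 1, 3, 4, 5, 6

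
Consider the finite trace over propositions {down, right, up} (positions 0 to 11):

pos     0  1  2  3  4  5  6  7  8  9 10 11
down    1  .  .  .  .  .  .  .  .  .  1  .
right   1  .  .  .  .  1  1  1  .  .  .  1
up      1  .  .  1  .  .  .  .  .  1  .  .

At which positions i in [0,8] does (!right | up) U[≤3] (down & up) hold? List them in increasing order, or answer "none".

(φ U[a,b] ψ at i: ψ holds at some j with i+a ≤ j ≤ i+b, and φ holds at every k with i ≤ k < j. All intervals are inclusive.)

Evaluate at each i in [0,8]:
  i=0: ✓ (rhs at j=0)
  i=1: ✗ (no rhs in [1,4])
  i=2: ✗ (no rhs in [2,5])
  i=3: ✗ (no rhs in [3,6])
  i=4: ✗ (no rhs in [4,7])
  i=5: ✗ (no rhs in [5,8])
  i=6: ✗ (no rhs in [6,9])
  i=7: ✗ (no rhs in [7,10])
  i=8: ✗ (no rhs in [8,11])

0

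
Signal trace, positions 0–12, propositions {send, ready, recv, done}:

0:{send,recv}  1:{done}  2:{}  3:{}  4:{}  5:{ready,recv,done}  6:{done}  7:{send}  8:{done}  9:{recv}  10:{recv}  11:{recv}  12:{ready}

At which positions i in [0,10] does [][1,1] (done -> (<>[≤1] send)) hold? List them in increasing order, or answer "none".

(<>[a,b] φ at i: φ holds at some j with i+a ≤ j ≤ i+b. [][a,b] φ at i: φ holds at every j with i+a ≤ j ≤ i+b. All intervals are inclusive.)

Evaluate at each i in [0,10]:
  i=0: ✗ (fails at j=1)
  i=1: ✓ (all of [2,2])
  i=2: ✓ (all of [3,3])
  i=3: ✓ (all of [4,4])
  i=4: ✗ (fails at j=5)
  i=5: ✓ (all of [6,6])
  i=6: ✓ (all of [7,7])
  i=7: ✗ (fails at j=8)
  i=8: ✓ (all of [9,9])
  i=9: ✓ (all of [10,10])
  i=10: ✓ (all of [11,11])

1, 2, 3, 5, 6, 8, 9, 10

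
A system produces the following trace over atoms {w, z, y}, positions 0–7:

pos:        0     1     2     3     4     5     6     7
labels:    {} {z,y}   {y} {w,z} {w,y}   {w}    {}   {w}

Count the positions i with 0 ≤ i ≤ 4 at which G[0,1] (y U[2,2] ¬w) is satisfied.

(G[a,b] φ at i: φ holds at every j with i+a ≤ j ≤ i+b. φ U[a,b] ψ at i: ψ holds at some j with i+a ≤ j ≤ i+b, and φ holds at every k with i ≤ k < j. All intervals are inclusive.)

0

Evaluate at each i in [0,4]:
  i=0: ✗ (fails at j=0)
  i=1: ✗ (fails at j=1)
  i=2: ✗ (fails at j=2)
  i=3: ✗ (fails at j=3)
  i=4: ✗ (fails at j=4)
Positions where it holds: {} → 0.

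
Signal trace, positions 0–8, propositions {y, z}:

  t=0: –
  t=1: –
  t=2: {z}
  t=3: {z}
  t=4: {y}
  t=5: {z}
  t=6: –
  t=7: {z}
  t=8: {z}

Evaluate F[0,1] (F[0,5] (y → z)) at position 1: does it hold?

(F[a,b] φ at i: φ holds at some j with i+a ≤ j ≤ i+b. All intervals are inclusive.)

Check F[0,5] (y → z) at each j in [1,2]:
  j=1: holds (witness at 1)
  j=2: holds (witness at 2)
Found at j=1 → formula holds.

Holds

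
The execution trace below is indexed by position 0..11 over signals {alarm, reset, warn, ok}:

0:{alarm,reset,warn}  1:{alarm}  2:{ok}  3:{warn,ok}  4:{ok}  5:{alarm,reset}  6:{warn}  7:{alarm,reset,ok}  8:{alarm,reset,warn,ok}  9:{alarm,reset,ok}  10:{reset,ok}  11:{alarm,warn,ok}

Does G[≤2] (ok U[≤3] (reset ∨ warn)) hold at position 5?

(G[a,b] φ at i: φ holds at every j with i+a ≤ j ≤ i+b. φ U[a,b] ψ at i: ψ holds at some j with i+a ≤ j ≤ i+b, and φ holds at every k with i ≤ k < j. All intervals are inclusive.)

Check (ok U[≤3] (reset ∨ warn)) at every j in [5,7]:
  j=5: holds
  j=6: holds
  j=7: holds
All positions satisfy it → formula holds.

Holds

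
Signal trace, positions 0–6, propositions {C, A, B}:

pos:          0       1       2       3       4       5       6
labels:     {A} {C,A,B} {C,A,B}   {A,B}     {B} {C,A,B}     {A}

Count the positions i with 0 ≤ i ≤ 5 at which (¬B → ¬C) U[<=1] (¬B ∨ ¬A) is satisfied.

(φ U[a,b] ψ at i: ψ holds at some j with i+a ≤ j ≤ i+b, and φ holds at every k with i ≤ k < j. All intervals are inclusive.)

Evaluate at each i in [0,5]:
  i=0: ✓ (rhs at j=0)
  i=1: ✗ (no rhs in [1,2])
  i=2: ✗ (no rhs in [2,3])
  i=3: ✓ (rhs at j=4; lhs holds on [3,3])
  i=4: ✓ (rhs at j=4)
  i=5: ✓ (rhs at j=6; lhs holds on [5,5])
Positions where it holds: {0, 3, 4, 5} → 4.

4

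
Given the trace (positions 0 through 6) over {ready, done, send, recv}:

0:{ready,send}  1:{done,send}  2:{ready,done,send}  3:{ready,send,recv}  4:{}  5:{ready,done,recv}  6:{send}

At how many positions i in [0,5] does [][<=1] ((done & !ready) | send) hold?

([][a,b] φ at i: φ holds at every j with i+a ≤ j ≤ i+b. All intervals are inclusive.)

Evaluate at each i in [0,5]:
  i=0: ✓ (all of [0,1])
  i=1: ✓ (all of [1,2])
  i=2: ✓ (all of [2,3])
  i=3: ✗ (fails at j=4)
  i=4: ✗ (fails at j=4)
  i=5: ✗ (fails at j=5)
Positions where it holds: {0, 1, 2} → 3.

3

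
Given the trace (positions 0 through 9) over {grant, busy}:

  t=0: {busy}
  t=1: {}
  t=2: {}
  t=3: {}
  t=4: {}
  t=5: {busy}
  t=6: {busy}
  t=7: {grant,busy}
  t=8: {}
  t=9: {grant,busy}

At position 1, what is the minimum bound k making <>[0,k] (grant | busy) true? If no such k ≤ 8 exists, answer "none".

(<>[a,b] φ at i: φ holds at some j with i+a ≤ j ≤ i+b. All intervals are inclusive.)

Scan j = 1,2,… for (grant | busy):
  j=1: fails
  j=2: fails
  j=3: fails
  j=4: fails
  j=5: holds
First hit at j=5, so smallest k = 5-1 = 4.

4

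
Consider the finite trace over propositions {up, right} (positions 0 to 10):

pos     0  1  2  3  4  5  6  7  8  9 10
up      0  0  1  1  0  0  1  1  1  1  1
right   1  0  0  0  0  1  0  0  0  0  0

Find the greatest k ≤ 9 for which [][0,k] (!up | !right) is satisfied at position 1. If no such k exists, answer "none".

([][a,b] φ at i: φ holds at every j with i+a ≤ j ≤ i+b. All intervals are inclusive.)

(!up | !right) must hold from j=1 onward; find where it first fails.
  j=1: holds
  j=2: holds
  j=3: holds
  j=4: holds
  j=5: holds
  j=6: holds
  j=7: holds
  j=8: holds
  j=9: holds
  j=10: holds
Holds through j=10; largest k = 9.

9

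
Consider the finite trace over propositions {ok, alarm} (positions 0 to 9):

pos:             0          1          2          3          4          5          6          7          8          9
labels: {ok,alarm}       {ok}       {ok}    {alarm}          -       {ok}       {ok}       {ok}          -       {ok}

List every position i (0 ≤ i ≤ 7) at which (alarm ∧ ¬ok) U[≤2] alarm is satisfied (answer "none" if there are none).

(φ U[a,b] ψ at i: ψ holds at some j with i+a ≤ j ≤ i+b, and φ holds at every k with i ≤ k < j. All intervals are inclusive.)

0, 3

Evaluate at each i in [0,7]:
  i=0: ✓ (rhs at j=0)
  i=1: ✗ (lhs fails at k=1 before rhs at j=3)
  i=2: ✗ (lhs fails at k=2 before rhs at j=3)
  i=3: ✓ (rhs at j=3)
  i=4: ✗ (no rhs in [4,6])
  i=5: ✗ (no rhs in [5,7])
  i=6: ✗ (no rhs in [6,8])
  i=7: ✗ (no rhs in [7,9])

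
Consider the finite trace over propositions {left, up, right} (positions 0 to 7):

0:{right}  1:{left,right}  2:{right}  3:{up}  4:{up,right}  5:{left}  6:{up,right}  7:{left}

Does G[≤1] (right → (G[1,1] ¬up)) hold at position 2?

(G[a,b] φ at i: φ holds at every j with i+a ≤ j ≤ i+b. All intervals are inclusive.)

False

Check (right → (G[1,1] ¬up)) at every j in [2,3]:
  j=2: antecedent true; consequent fails at 3 → ✗
  j=3: antecedent false → ✓
Fails at j=2 → formula fails.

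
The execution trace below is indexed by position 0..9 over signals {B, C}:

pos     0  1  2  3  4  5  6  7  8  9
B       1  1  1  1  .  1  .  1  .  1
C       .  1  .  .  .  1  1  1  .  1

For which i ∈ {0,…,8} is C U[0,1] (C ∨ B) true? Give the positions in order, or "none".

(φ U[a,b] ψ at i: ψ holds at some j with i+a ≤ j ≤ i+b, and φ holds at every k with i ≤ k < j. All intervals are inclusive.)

Evaluate at each i in [0,8]:
  i=0: ✓ (rhs at j=0)
  i=1: ✓ (rhs at j=1)
  i=2: ✓ (rhs at j=2)
  i=3: ✓ (rhs at j=3)
  i=4: ✗ (lhs fails at k=4 before rhs at j=5)
  i=5: ✓ (rhs at j=5)
  i=6: ✓ (rhs at j=6)
  i=7: ✓ (rhs at j=7)
  i=8: ✗ (lhs fails at k=8 before rhs at j=9)

0, 1, 2, 3, 5, 6, 7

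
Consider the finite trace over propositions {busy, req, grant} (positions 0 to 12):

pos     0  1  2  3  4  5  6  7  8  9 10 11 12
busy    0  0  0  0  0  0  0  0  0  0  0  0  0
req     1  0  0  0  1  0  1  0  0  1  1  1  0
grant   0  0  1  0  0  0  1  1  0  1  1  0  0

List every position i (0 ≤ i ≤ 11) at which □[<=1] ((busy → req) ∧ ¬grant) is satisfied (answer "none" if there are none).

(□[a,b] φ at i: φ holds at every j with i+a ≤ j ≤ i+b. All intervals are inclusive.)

Evaluate at each i in [0,11]:
  i=0: ✓ (all of [0,1])
  i=1: ✗ (fails at j=2)
  i=2: ✗ (fails at j=2)
  i=3: ✓ (all of [3,4])
  i=4: ✓ (all of [4,5])
  i=5: ✗ (fails at j=6)
  i=6: ✗ (fails at j=6)
  i=7: ✗ (fails at j=7)
  i=8: ✗ (fails at j=9)
  i=9: ✗ (fails at j=9)
  i=10: ✗ (fails at j=10)
  i=11: ✓ (all of [11,12])

0, 3, 4, 11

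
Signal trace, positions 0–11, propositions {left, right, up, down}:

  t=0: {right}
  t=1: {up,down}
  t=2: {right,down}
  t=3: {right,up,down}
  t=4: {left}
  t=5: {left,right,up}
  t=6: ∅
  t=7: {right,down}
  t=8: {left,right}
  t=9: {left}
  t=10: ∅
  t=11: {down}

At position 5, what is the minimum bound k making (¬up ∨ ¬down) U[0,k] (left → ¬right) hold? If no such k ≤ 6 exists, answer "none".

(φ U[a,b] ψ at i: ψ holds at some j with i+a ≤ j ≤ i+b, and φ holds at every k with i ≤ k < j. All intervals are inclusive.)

Need earliest j ≥ 5 with (left → ¬right), and (¬up ∨ ¬down) at every k in [5,j-1].
  j=5: rhs fails.
  j=6: rhs holds; lhs holds on [5,5]. k = 1.

1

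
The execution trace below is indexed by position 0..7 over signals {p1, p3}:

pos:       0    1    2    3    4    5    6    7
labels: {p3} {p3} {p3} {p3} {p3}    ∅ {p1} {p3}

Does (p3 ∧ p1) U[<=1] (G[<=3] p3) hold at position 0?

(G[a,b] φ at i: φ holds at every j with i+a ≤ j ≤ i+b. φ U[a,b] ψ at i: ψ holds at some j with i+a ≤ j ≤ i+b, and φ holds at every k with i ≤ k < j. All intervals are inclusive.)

True

Need some j in [0,1] with G[<=3] p3, and (p3 ∧ p1) at every k in [0,j-1].
  j=0: G[<=3] p3 holds; no prefix to check → satisfied.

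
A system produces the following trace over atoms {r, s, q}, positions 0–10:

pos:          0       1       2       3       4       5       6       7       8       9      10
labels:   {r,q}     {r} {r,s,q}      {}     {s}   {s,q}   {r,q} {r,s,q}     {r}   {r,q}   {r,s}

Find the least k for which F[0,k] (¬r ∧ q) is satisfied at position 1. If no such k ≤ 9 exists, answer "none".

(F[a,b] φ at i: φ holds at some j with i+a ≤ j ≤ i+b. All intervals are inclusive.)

4

Scan j = 1,2,… for (¬r ∧ q):
  j=1: fails
  j=2: fails
  j=3: fails
  j=4: fails
  j=5: holds
First hit at j=5, so smallest k = 5-1 = 4.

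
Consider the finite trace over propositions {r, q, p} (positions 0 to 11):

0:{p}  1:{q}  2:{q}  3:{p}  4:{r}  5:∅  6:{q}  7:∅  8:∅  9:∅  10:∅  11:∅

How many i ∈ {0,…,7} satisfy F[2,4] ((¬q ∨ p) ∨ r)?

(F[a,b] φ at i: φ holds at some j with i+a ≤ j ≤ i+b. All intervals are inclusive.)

8

Evaluate at each i in [0,7]:
  i=0: ✓ (witness j=3)
  i=1: ✓ (witness j=3)
  i=2: ✓ (witness j=4)
  i=3: ✓ (witness j=5)
  i=4: ✓ (witness j=7)
  i=5: ✓ (witness j=7)
  i=6: ✓ (witness j=8)
  i=7: ✓ (witness j=9)
Positions where it holds: {0, 1, 2, 3, 4, 5, 6, 7} → 8.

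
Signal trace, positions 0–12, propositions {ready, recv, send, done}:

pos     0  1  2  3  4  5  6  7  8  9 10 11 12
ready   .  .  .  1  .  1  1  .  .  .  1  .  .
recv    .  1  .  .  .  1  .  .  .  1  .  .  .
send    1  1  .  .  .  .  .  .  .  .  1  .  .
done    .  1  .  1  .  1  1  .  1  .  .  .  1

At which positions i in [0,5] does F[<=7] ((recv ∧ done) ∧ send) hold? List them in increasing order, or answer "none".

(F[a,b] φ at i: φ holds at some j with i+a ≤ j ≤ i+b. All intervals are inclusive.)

0, 1

Evaluate at each i in [0,5]:
  i=0: ✓ (witness j=1)
  i=1: ✓ (witness j=1)
  i=2: ✗ (none in [2,9])
  i=3: ✗ (none in [3,10])
  i=4: ✗ (none in [4,11])
  i=5: ✗ (none in [5,12])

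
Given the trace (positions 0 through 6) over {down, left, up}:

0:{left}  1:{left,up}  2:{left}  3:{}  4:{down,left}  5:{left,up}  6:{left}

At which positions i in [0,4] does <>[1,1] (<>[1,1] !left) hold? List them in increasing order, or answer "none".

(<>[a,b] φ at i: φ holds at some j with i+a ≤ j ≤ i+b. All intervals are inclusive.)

1

Evaluate at each i in [0,4]:
  i=0: ✗ (none in [1,1])
  i=1: ✓ (witness j=2)
  i=2: ✗ (none in [3,3])
  i=3: ✗ (none in [4,4])
  i=4: ✗ (none in [5,5])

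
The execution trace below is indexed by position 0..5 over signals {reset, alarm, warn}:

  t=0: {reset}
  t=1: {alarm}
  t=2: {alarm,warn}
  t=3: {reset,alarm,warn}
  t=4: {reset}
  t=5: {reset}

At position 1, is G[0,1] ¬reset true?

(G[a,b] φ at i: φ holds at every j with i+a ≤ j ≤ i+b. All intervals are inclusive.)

Check ¬reset at every j in [1,2]:
  j=1: true
  j=2: true
All positions satisfy it → formula holds.

Yes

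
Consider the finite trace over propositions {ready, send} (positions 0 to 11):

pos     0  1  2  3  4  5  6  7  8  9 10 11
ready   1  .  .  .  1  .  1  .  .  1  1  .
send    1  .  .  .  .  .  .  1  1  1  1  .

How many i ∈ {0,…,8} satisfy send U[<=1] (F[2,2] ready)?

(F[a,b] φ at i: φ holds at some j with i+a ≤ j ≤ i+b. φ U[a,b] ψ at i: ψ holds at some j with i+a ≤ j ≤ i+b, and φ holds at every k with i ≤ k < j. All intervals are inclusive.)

Evaluate at each i in [0,8]:
  i=0: ✗ (no rhs in [0,1])
  i=1: ✗ (lhs fails at k=1 before rhs at j=2)
  i=2: ✓ (rhs at j=2)
  i=3: ✗ (lhs fails at k=3 before rhs at j=4)
  i=4: ✓ (rhs at j=4)
  i=5: ✗ (no rhs in [5,6])
  i=6: ✗ (lhs fails at k=6 before rhs at j=7)
  i=7: ✓ (rhs at j=7)
  i=8: ✓ (rhs at j=8)
Positions where it holds: {2, 4, 7, 8} → 4.

4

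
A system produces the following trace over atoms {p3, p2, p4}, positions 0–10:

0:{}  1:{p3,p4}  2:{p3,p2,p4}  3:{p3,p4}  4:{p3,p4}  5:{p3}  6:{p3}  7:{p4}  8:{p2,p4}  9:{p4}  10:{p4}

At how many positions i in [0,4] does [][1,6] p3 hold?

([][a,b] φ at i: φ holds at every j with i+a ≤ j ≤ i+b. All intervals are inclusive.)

Evaluate at each i in [0,4]:
  i=0: ✓ (all of [1,6])
  i=1: ✗ (fails at j=7)
  i=2: ✗ (fails at j=7)
  i=3: ✗ (fails at j=7)
  i=4: ✗ (fails at j=7)
Positions where it holds: {0} → 1.

1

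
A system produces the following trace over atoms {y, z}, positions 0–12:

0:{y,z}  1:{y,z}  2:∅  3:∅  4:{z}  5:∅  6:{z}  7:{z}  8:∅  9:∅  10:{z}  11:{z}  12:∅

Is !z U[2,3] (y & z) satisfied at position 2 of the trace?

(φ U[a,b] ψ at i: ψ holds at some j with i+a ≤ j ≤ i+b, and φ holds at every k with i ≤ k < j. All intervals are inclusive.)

Need some j in [4,5] with (y & z), and !z at every k in [2,j-1].
  j=4: (y & z) false.
  j=5: (y & z) false.
No j in the window works → until fails.

No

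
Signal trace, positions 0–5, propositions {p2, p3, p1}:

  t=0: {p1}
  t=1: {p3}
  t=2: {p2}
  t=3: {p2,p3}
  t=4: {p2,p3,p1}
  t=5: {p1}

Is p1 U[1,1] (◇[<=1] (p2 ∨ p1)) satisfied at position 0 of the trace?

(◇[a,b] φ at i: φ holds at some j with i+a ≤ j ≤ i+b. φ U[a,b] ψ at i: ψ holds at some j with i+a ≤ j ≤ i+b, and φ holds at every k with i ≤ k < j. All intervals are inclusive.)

Holds

Need some j in [1,1] with ◇[<=1] (p2 ∨ p1), and p1 at every k in [0,j-1].
  j=1: ◇[<=1] (p2 ∨ p1) holds; p1 holds at every k in [0,0] → satisfied.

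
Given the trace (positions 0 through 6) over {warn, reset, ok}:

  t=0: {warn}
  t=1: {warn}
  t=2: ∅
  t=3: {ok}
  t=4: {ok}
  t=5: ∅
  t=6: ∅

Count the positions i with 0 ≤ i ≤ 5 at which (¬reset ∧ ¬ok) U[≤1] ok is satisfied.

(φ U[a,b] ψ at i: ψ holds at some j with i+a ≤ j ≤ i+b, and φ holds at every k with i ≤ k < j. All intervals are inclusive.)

3

Evaluate at each i in [0,5]:
  i=0: ✗ (no rhs in [0,1])
  i=1: ✗ (no rhs in [1,2])
  i=2: ✓ (rhs at j=3; lhs holds on [2,2])
  i=3: ✓ (rhs at j=3)
  i=4: ✓ (rhs at j=4)
  i=5: ✗ (no rhs in [5,6])
Positions where it holds: {2, 3, 4} → 3.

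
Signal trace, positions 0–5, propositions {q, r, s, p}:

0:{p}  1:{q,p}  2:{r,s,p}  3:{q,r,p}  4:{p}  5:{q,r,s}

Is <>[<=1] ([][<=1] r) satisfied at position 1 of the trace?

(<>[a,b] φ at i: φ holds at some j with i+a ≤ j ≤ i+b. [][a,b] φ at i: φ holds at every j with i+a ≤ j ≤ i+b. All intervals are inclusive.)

Check [][<=1] r at each j in [1,2]:
  j=1: fails at 1
  j=2: holds on [2,3]
Found at j=2 → formula holds.

Yes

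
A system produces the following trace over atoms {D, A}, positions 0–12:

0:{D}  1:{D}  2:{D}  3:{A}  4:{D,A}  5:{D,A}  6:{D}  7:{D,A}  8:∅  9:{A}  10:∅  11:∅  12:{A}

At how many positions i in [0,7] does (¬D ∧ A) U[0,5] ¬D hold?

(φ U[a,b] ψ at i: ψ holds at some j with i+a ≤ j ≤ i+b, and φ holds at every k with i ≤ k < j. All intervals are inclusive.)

Evaluate at each i in [0,7]:
  i=0: ✗ (lhs fails at k=0 before rhs at j=3)
  i=1: ✗ (lhs fails at k=1 before rhs at j=3)
  i=2: ✗ (lhs fails at k=2 before rhs at j=3)
  i=3: ✓ (rhs at j=3)
  i=4: ✗ (lhs fails at k=4 before rhs at j=8)
  i=5: ✗ (lhs fails at k=5 before rhs at j=8)
  i=6: ✗ (lhs fails at k=6 before rhs at j=8)
  i=7: ✗ (lhs fails at k=7 before rhs at j=8)
Positions where it holds: {3} → 1.

1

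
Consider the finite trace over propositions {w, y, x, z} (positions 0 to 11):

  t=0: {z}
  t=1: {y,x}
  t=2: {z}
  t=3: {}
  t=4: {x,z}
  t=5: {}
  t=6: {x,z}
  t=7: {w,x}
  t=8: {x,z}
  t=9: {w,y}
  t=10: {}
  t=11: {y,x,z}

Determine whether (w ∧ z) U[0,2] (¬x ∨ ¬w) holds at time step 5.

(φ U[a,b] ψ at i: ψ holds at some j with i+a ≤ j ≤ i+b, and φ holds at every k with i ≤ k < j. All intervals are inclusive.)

Need some j in [5,7] with (¬x ∨ ¬w), and (w ∧ z) at every k in [5,j-1].
  j=5: (¬x ∨ ¬w) holds; no prefix to check → satisfied.

Yes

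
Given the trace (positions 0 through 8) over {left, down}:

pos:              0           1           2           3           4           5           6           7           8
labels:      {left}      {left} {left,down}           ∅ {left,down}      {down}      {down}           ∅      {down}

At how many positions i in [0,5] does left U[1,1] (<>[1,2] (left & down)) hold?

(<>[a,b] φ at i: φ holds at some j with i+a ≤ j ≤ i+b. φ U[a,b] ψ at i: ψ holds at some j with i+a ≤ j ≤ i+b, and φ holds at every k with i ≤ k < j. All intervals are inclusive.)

Evaluate at each i in [0,5]:
  i=0: ✓ (rhs at j=1; lhs holds on [0,0])
  i=1: ✓ (rhs at j=2; lhs holds on [1,1])
  i=2: ✓ (rhs at j=3; lhs holds on [2,2])
  i=3: ✗ (no rhs in [4,4])
  i=4: ✗ (no rhs in [5,5])
  i=5: ✗ (no rhs in [6,6])
Positions where it holds: {0, 1, 2} → 3.

3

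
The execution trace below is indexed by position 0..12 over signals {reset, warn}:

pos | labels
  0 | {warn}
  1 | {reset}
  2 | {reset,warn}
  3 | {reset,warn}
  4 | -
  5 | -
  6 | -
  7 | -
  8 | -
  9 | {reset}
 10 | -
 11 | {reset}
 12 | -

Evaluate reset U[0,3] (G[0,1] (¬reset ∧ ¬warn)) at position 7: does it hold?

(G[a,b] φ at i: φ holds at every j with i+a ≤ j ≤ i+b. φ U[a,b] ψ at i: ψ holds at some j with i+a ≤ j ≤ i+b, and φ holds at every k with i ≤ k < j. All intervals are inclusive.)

Need some j in [7,10] with G[0,1] (¬reset ∧ ¬warn), and reset at every k in [7,j-1].
  j=7: G[0,1] (¬reset ∧ ¬warn) holds; no prefix to check → satisfied.

Holds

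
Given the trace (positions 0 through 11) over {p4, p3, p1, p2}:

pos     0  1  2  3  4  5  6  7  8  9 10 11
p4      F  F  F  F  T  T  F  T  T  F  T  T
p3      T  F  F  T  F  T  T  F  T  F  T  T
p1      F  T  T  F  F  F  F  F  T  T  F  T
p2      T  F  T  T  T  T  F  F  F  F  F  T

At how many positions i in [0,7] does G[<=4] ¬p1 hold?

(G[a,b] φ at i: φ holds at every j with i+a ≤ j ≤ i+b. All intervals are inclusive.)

1

Evaluate at each i in [0,7]:
  i=0: ✗ (fails at j=1)
  i=1: ✗ (fails at j=1)
  i=2: ✗ (fails at j=2)
  i=3: ✓ (all of [3,7])
  i=4: ✗ (fails at j=8)
  i=5: ✗ (fails at j=8)
  i=6: ✗ (fails at j=8)
  i=7: ✗ (fails at j=8)
Positions where it holds: {3} → 1.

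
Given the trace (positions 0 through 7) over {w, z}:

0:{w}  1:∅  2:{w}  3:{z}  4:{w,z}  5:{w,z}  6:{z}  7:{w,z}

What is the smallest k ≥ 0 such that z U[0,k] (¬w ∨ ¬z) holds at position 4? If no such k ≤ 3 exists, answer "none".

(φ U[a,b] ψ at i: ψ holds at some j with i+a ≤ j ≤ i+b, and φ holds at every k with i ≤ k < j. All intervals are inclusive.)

2

Need earliest j ≥ 4 with (¬w ∨ ¬z), and z at every k in [4,j-1].
  j=4: rhs fails.
  j=5: rhs fails.
  j=6: rhs holds; lhs holds on [4,5]. k = 2.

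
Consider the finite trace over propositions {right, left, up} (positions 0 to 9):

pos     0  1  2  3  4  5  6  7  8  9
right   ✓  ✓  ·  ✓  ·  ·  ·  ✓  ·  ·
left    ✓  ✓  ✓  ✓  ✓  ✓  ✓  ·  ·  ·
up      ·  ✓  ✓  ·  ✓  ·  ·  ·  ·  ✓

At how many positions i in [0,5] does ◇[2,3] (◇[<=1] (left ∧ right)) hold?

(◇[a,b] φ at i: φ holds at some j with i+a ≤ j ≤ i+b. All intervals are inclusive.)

2

Evaluate at each i in [0,5]:
  i=0: ✓ (witness j=2)
  i=1: ✓ (witness j=3)
  i=2: ✗ (none in [4,5])
  i=3: ✗ (none in [5,6])
  i=4: ✗ (none in [6,7])
  i=5: ✗ (none in [7,8])
Positions where it holds: {0, 1} → 2.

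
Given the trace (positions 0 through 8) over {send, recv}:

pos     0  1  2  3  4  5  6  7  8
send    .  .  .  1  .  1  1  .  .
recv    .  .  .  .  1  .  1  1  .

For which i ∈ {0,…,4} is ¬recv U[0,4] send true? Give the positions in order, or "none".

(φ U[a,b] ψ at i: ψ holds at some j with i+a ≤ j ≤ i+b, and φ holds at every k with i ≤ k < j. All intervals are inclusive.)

Evaluate at each i in [0,4]:
  i=0: ✓ (rhs at j=3; lhs holds on [0,2])
  i=1: ✓ (rhs at j=3; lhs holds on [1,2])
  i=2: ✓ (rhs at j=3; lhs holds on [2,2])
  i=3: ✓ (rhs at j=3)
  i=4: ✗ (lhs fails at k=4 before rhs at j=5)

0, 1, 2, 3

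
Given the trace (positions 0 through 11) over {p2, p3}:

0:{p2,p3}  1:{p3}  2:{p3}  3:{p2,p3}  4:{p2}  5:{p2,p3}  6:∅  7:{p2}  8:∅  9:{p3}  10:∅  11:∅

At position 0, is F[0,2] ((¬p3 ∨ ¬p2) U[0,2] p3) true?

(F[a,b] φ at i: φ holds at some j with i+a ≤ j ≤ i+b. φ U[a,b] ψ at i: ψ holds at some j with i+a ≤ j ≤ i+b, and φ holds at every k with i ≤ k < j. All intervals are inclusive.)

Holds

Check ((¬p3 ∨ ¬p2) U[0,2] p3) at each j in [0,2]:
  j=0: holds
  j=1: holds
  j=2: holds
Found at j=0 → formula holds.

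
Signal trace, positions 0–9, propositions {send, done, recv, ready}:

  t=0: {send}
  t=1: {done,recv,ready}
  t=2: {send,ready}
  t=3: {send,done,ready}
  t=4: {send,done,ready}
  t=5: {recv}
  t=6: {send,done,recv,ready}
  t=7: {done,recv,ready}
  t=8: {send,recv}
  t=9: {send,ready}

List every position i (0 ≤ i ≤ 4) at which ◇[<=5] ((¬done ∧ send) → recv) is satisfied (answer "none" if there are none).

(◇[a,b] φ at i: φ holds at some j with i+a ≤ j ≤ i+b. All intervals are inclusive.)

0, 1, 2, 3, 4

Evaluate at each i in [0,4]:
  i=0: ✓ (witness j=1)
  i=1: ✓ (witness j=1)
  i=2: ✓ (witness j=3)
  i=3: ✓ (witness j=3)
  i=4: ✓ (witness j=4)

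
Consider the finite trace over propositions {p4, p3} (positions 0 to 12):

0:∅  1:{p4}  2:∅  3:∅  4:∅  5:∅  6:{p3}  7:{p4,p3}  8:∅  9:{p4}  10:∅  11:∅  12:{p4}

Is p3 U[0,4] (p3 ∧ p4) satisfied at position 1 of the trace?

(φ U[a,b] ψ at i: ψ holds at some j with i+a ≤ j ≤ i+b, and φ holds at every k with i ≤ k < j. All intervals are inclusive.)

Need some j in [1,5] with (p3 ∧ p4), and p3 at every k in [1,j-1].
  j=1: (p3 ∧ p4) false.
  j=2: (p3 ∧ p4) false.
  j=3: (p3 ∧ p4) false.
  j=4: (p3 ∧ p4) false.
  j=5: (p3 ∧ p4) false.
No j in the window works → until fails.

False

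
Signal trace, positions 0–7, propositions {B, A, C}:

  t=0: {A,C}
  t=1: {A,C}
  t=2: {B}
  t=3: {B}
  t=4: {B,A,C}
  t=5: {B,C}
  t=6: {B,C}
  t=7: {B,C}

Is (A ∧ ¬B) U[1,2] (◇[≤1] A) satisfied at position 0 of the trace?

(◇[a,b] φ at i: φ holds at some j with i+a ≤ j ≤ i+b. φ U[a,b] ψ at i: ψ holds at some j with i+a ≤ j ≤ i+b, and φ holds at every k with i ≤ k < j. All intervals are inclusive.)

Need some j in [1,2] with ◇[≤1] A, and (A ∧ ¬B) at every k in [0,j-1].
  j=1: ◇[≤1] A holds; (A ∧ ¬B) holds at every k in [0,0] → satisfied.

Yes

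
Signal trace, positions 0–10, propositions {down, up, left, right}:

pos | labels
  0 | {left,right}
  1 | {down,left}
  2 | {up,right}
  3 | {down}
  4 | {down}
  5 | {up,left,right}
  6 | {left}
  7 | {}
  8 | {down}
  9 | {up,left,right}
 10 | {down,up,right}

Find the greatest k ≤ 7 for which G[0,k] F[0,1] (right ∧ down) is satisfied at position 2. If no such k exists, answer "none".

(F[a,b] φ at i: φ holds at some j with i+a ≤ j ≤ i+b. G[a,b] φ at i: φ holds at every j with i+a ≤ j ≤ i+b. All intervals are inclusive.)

none

F[0,1] (right ∧ down) must hold from j=2 onward; find where it first fails.
  j=2: fails → no k works.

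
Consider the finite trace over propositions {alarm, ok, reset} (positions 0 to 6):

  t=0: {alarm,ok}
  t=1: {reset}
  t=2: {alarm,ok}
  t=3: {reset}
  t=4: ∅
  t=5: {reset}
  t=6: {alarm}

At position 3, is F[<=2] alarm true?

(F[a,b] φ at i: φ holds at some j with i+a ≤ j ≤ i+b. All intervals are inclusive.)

False

Check alarm at each j in [3,5]:
  j=3: false
  j=4: false
  j=5: false
No position in the window satisfies it → formula fails.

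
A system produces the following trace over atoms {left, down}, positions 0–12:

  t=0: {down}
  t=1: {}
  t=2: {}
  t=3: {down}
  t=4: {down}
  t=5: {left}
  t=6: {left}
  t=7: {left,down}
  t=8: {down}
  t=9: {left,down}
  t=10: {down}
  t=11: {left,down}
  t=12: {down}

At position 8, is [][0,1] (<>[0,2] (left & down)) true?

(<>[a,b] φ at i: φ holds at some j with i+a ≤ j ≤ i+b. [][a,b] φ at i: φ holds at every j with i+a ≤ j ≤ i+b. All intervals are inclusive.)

Check <>[0,2] (left & down) at every j in [8,9]:
  j=8: holds (witness at 9)
  j=9: holds (witness at 9)
All positions satisfy it → formula holds.

Yes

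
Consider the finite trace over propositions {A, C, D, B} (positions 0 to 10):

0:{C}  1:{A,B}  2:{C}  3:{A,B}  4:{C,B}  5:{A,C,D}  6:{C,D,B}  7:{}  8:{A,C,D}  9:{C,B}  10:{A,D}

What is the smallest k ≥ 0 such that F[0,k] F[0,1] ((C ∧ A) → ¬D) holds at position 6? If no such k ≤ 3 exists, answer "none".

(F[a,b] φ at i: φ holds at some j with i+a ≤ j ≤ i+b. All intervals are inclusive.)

0

Scan j = 6,7,… for F[0,1] ((C ∧ A) → ¬D):
  j=6: holds
First hit at j=6, so smallest k = 6-6 = 0.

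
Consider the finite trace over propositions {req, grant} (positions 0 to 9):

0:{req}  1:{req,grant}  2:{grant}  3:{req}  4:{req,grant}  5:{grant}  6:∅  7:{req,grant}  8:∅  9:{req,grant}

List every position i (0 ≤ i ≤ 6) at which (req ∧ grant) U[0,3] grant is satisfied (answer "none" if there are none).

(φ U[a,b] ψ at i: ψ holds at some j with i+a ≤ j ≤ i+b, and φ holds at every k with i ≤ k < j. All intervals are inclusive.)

Evaluate at each i in [0,6]:
  i=0: ✗ (lhs fails at k=0 before rhs at j=1)
  i=1: ✓ (rhs at j=1)
  i=2: ✓ (rhs at j=2)
  i=3: ✗ (lhs fails at k=3 before rhs at j=4)
  i=4: ✓ (rhs at j=4)
  i=5: ✓ (rhs at j=5)
  i=6: ✗ (lhs fails at k=6 before rhs at j=7)

1, 2, 4, 5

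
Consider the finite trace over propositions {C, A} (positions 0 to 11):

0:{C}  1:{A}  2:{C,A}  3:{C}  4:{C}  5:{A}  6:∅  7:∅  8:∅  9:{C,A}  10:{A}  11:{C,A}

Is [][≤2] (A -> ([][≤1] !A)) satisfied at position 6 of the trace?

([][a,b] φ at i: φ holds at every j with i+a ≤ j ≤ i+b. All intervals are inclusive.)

Check (A -> ([][≤1] !A)) at every j in [6,8]:
  j=6: antecedent false → ✓
  j=7: antecedent false → ✓
  j=8: antecedent false → ✓
All positions satisfy it → formula holds.

Yes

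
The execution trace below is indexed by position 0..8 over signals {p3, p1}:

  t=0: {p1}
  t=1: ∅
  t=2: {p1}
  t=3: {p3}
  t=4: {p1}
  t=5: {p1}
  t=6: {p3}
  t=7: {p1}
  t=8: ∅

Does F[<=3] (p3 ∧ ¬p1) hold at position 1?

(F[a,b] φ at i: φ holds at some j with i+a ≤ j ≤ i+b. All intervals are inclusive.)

True

Check (p3 ∧ ¬p1) at each j in [1,4]:
  j=1: false
  j=2: false
  j=3: true
  j=4: false
Found at j=3 → formula holds.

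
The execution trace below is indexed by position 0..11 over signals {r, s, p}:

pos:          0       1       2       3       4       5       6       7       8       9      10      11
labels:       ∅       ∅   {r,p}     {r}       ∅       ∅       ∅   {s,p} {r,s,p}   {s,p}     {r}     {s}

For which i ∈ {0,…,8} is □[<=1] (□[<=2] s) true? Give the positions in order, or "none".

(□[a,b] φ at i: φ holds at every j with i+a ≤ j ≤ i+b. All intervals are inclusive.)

none

Evaluate at each i in [0,8]:
  i=0: ✗ (fails at j=0)
  i=1: ✗ (fails at j=1)
  i=2: ✗ (fails at j=2)
  i=3: ✗ (fails at j=3)
  i=4: ✗ (fails at j=4)
  i=5: ✗ (fails at j=5)
  i=6: ✗ (fails at j=6)
  i=7: ✗ (fails at j=8)
  i=8: ✗ (fails at j=8)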